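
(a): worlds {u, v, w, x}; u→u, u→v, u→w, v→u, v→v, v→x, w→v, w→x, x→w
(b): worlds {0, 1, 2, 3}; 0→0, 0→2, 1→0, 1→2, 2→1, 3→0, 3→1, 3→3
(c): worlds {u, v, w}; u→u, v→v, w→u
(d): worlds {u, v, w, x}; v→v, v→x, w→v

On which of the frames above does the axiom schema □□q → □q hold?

This is the axiom for density; its first-order frame correspondent is ∀x ∀y (Rxy → ∃z (Rxz ∧ Rzy)).
(a): fails — Rxw but no z with Rxz and Rzw.
(b): fails — R21 but no z with R2z and Rz1.
(c): holds.
(d): holds.
Valid on: (c), (d).

(c), (d)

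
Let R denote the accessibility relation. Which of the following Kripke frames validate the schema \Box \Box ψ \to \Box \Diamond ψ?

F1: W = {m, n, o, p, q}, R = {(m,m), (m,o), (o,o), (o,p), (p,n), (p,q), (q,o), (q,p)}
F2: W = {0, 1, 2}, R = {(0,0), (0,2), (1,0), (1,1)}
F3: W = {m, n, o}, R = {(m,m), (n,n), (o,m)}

F3

The schema corresponds to a generalized confluence (Geach) condition: \forall x \forall z (xRz \to \exists w (x R^2 w \wedge zRw)).
F1: fails — pRn but no w with pR²w and nRw.
F2: fails — 0R2 but no w with 0R²w and 2Rw.
F3: holds.
Valid on: F3.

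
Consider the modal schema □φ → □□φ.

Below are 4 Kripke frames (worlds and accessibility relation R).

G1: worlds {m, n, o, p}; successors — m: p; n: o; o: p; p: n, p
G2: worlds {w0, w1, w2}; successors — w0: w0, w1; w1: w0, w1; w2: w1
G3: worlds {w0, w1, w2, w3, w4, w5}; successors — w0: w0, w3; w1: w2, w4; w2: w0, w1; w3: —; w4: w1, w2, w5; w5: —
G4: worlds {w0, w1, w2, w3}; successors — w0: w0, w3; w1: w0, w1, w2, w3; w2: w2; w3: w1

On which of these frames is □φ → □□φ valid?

none

The schema corresponds to transitivity: ∀x ∀y ∀z (Rxy ∧ Ryz → Rxz).
G1: fails — Rop and Rpn but not Ron.
G2: fails — Rw2w1 and Rw1w0 but not Rw2w0.
G3: fails — Rw1w2 and Rw2w0 but not Rw1w0.
G4: fails — Rw3w1 and Rw1w0 but not Rw3w0.
Valid on no frame.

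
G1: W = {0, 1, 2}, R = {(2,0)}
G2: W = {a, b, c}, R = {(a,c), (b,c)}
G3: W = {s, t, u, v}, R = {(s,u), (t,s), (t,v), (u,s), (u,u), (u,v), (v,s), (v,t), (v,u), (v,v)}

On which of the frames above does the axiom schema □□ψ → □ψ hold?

The schema corresponds to density: ∀x ∀y (Rxy → ∃z (Rxz ∧ Rzy)).
G1: fails — R20 but no z with R2z and Rz0.
G2: fails — Rac but no z with Raz and Rzc.
G3: condition met.
Valid on: G3.

G3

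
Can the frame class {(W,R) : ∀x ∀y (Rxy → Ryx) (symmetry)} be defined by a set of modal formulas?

Yes, by p → □◇p

The condition is symmetry. A defining modal formula is p → □◇p.
Suppose p→□◇p is valid. Take Rxy and set V(p)={x}. Then p at x, so □◇p at x, so ◇p at y, so some z with Ryz has p; z=x, i.e. Ryx.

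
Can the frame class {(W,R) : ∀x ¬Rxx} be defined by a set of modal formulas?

Not modally definable

If a class were modally definable it would be closed under surjective bounded morphisms (Goldblatt–Thomason).
The 3-cycle (worlds s,t,u with s→t→u→s) is irreflexive, and the map sending every world to a single reflexive point • is a surjective bounded morphism (forth: every edge maps to (•,•); back: every world has a successor). So any modal formula valid on the 3-cycle is also valid on the reflexive point, which is not irreflexive.
So the class is not modally definable.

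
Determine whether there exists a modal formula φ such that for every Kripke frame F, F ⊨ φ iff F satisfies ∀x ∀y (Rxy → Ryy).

Yes, by □(□q → q)

This is a Sahlqvist condition; the T□ axiom □(□q → q) defines it.
Suppose □(□q→q) is valid. Take Rxy and set V(q)={w : Ryw}. Then at y, □q holds; since □(□q→q) at x, □q→q at y, so q at y, i.e. Ryy.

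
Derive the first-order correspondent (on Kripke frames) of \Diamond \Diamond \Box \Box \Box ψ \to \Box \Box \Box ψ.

This is a Sahlqvist (Geach-type) schema ◇^2□^3ψ → □^3◇^0ψ.
Minimal-valuation argument: fix x; take any y with xR^2y and any z with xR^3z. Set V(ψ) to the set of worlds R-reachable from y in exactly 3 steps. Then □^3ψ holds at y, so the antecedent holds at x; validity forces ◇^0ψ at z, giving a w with zR^0w and yR^3w.
First-order correspondent: \forall x \forall y \forall z ((x R^2 y \wedge x R^3 z) \to \exists w (y R^3 w \wedge z = w)).

\forall x \forall y \forall z ((x R^2 y \wedge x R^3 z) \to \exists w (y R^3 w \wedge z = w))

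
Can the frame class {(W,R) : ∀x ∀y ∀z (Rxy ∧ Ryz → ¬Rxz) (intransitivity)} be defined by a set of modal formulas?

Not definable by any modal formula

Any modally definable frame class is closed under surjective bounded morphisms.
The 5-cycle (worlds s,t,u,v,w with s→t→u→v→w→s) is intransitive. Mapping every world to a single reflexive point • is a surjective bounded morphism; the reflexive point is not intransitive (R••∧R•• but R••).
So the class is not modally definable.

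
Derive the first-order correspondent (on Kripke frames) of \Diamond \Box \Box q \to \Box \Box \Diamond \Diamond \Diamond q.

\forall x \forall y \forall z ((xRy \wedge x R^2 z) \to \exists w (y R^2 w \wedge z R^3 w))

This is a Sahlqvist (Geach-type) schema ◇^1□^2q → □^2◇^3q.
Minimal-valuation argument: fix x; take any y with xR^1y and any z with xR^2z. Set V(q) to the set of worlds R-reachable from y in exactly 2 steps. Then □^2q holds at y, so the antecedent holds at x; validity forces ◇^3q at z, giving a w with zR^3w and yR^2w.
First-order correspondent: \forall x \forall y \forall z ((xRy \wedge x R^2 z) \to \exists w (y R^2 w \wedge z R^3 w)).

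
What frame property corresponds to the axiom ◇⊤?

This is a form of the D axiom.
Its frame correspondent is seriality — ∀x ∃y Rxy.

seriality: ∀x ∃y Rxy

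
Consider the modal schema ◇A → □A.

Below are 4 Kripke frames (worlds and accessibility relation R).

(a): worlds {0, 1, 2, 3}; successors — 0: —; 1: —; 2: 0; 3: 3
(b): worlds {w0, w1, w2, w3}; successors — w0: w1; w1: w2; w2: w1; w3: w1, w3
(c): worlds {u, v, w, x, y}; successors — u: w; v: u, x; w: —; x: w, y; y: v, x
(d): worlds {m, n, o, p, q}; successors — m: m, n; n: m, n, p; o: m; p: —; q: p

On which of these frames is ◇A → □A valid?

The schema corresponds to partial functionality: ∀x ∀y ∀z (Rxy ∧ Rxz → y = z).
(a): ✓.
(b): fails — w3 sees both w1 and w3.
(c): fails — v sees both u and x.
(d): fails — m sees both m and n.

(a)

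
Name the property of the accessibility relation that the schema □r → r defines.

This is the T axiom.
Its frame correspondent is reflexivity — ∀x Rxx.

reflexivity: ∀x Rxx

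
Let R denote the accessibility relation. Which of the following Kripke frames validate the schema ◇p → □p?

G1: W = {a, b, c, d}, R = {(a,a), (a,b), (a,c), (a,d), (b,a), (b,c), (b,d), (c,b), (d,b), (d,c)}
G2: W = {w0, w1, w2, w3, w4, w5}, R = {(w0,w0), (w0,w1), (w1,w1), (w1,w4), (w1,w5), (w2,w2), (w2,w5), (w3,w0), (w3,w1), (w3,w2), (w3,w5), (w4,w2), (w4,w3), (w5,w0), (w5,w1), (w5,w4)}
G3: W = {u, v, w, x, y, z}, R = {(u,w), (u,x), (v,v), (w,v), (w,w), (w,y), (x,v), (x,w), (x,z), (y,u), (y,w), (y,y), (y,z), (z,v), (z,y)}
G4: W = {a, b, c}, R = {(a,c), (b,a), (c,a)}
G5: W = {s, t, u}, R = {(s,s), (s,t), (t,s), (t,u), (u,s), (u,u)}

Frame correspondent (Sahlqvist): ∀x ∀y ∀z (Rxy ∧ Rxz → y = z) — i.e. partial functionality.
G1: fails — a sees both a and b.
G2: fails — w0 sees both w0 and w1.
G3: fails — u sees both w and x.
G4: satisfies the condition.
G5: fails — s sees both s and t.

G4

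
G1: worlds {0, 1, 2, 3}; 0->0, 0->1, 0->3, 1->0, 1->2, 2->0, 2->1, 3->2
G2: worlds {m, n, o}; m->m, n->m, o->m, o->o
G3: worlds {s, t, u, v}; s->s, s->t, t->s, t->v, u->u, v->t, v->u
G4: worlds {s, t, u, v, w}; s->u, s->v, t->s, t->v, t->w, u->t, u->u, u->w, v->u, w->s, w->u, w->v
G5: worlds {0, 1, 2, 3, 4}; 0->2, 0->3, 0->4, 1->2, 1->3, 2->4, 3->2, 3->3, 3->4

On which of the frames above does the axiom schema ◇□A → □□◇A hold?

G2

The schema corresponds to a generalized confluence (Geach) condition: ∀x ∀y ∀z ((xRy ∧ xR²z) → ∃w (yRw ∧ zRw)).
G1: fails — 0R0, 0R²3 but no w with 0Rw and 3Rw.
G2: satisfies the condition.
G3: fails — sRt, sR²v but no w with tRw and vRw.
G4: fails — sRv, sR²t but no w* with vRw* and tRw*.
G5: fails — 0R2, 0R²4 but no w with 2Rw and 4Rw.
Valid on: G2.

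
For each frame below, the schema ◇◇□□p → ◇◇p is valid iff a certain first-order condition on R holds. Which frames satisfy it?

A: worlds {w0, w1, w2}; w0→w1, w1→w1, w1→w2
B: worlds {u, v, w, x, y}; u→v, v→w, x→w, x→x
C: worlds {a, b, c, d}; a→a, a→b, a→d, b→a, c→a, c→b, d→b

C

Frame correspondent (Sahlqvist): ∀x ∀y (xR²y → ∃w (yR²w ∧ xR²w)) — i.e. a generalized confluence (Geach) condition.
A: fails — w0R²w2 but no w with w2R²w and w0R²w.
B: fails — uR²w but no t with wR²t and uR²t.
C: condition met.
Valid on: C.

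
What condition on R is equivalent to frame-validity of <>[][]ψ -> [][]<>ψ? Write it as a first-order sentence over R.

This is a Sahlqvist (Geach-type) schema ◇^1□^2ψ → □^2◇^1ψ.
Minimal-valuation argument: fix x; take any y with xR^1y and any z with xR^2z. Set V(ψ) to the set of worlds R-reachable from y in exactly 2 steps. Then □^2ψ holds at y, so the antecedent holds at x; validity forces ◇^1ψ at z, giving a w with zR^1w and yR^2w.
First-order correspondent: forall x forall y forall z ((xRy & x R^2 z) -> exists w (y R^2 w & zRw)).

forall x forall y forall z ((xRy & x R^2 z) -> exists w (y R^2 w & zRw))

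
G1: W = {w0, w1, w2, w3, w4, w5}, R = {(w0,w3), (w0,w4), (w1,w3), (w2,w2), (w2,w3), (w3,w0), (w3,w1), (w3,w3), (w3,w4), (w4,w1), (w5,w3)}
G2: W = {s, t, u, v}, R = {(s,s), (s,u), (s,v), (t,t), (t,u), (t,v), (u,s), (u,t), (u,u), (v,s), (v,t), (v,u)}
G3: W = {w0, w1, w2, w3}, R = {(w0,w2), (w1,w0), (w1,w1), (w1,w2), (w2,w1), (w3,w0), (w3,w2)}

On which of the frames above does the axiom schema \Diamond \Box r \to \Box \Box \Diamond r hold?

The schema corresponds to a generalized confluence (Geach) condition: \forall x \forall y \forall z ((xRy \wedge x R^2 z) \to \exists w (yRw \wedge zRw)).
G1: fails — w0Rw4, w0R²w0 but no w with w4Rw and w0Rw.
G2: satisfies the condition.
G3: fails — w1Rw0, w1R²w2 but no w with w0Rw and w2Rw.
Valid on: G2.

G2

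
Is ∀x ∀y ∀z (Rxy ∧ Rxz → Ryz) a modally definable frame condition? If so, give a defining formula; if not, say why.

Yes, by ◇p → □◇p

The condition is the Euclidean property. A defining modal formula is ◇p → □◇p.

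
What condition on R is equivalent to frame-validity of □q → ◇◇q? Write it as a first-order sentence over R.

This is a Sahlqvist (Geach-type) schema ◇^0□^1q → □^0◇^2q.
Minimal-valuation argument: fix x; take any y with xR^0y and any z with xR^0z. Set V(q) to the set of worlds R-reachable from y in exactly 1 step. Then □^1q holds at y, so the antecedent holds at x; validity forces ◇^2q at z, giving a w with zR^2w and yR^1w.
First-order correspondent: ∀x ∃w (xRw ∧ xR²w).

∀x ∃w (xRw ∧ xR²w)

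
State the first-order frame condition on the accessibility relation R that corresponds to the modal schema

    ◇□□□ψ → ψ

This is a Sahlqvist (Geach-type) schema ◇^1□^3ψ → □^0◇^0ψ.
Minimal-valuation argument: fix x; take any y with xR^1y and any z with xR^0z. Set V(ψ) to the set of worlds R-reachable from y in exactly 3 steps. Then □^3ψ holds at y, so the antecedent holds at x; validity forces ◇^0ψ at z, giving a w with zR^0w and yR^3w.
First-order correspondent: ∀x ∀y (xRy → ∃w (yR³w ∧ x = w)).

∀x ∀y (xRy → ∃w (yR³w ∧ x = w))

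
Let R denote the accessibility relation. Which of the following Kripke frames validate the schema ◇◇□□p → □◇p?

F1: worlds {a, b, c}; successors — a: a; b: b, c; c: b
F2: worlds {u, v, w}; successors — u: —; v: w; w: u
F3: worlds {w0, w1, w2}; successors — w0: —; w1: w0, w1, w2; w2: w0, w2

F1

This is the axiom for a generalized confluence (Geach) condition; its first-order frame correspondent is ∀x ∀y ∀z ((xR²y ∧ xRz) → ∃w (yR²w ∧ zRw)).
F1: ✓.
F2: fails — vR²u, vRw but no t with uR²t and wRt.
F3: fails — w1R²w0, w1Rw0 but no w with w0R²w and w0Rw.
Valid on: F1.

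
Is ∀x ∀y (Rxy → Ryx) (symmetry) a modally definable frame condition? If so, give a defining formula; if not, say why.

This is a Sahlqvist condition; the B axiom r → □◇r defines it.

Yes — defined by r → □◇r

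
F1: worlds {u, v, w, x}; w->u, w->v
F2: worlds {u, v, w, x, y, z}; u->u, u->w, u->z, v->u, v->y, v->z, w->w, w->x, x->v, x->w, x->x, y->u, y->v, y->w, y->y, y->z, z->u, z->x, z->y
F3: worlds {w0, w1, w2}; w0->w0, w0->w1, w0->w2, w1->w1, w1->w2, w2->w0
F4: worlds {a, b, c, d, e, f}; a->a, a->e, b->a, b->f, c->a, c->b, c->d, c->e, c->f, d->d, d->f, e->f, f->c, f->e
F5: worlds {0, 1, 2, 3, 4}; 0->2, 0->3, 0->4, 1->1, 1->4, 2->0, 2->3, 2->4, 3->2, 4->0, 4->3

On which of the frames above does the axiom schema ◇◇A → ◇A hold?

Frame correspondent (Sahlqvist): ∀x ∀y ∀z (Rxy ∧ Ryz → Rxz) — i.e. transitivity.
F1: ✓.
F2: fails — Rvz and Rzx but not Rvx.
F3: fails — Rw1w2 and Rw2w0 but not Rw1w0.
F4: fails — Rcf and Rfc but not Rcc.
F5: fails — R32 and R23 but not R33.

F1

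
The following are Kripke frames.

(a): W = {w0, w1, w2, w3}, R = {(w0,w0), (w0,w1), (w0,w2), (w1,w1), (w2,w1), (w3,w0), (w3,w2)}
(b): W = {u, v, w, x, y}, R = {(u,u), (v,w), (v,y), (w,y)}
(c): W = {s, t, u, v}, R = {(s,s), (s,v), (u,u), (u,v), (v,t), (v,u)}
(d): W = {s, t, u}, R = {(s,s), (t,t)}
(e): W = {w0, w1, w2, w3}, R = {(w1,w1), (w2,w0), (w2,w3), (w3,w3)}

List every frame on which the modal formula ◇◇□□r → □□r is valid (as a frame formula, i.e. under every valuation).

(d), (e)

Frame correspondent (Sahlqvist): ∀x ∀y ∀z ((xR²y ∧ xR²z) → ∃w (yR²w ∧ z = w)) — i.e. a generalized confluence (Geach) condition.
(a): fails — w0R²w1, w0R²w0 but no w with w1R²w and w0=w.
(b): fails — vR²y, vR²y but no t with yR²t and y=t.
(c): fails — sR²t, sR²s but no w with tR²w and s=w.
(d): satisfies the condition.
(e): satisfies the condition.
Valid on: (d), (e).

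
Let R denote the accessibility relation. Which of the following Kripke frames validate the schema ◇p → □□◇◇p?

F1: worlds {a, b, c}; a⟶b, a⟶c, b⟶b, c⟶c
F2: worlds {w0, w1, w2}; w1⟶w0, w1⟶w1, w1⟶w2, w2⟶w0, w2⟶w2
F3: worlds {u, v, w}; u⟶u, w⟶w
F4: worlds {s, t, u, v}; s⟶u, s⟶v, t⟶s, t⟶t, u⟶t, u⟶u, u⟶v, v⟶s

F3

Frame correspondent (Sahlqvist): ∀x ∀y ∀z ((xRy ∧ xR²z) → ∃w (y = w ∧ zR²w)) — i.e. a generalized confluence (Geach) condition.
F1: fails — aRb, aR²c but no w with b=w and cR²w.
F2: fails — w1Rw0, w1R²w0 but no w with w0=w and w0R²w.
F3: satisfies the condition.
F4: fails — tRs, tR²v but no w with s=w and vR²w.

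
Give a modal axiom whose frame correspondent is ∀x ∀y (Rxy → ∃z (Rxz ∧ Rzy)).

The condition is density. The C4 schema □□ψ → □ψ defines it.

□□ψ → □ψ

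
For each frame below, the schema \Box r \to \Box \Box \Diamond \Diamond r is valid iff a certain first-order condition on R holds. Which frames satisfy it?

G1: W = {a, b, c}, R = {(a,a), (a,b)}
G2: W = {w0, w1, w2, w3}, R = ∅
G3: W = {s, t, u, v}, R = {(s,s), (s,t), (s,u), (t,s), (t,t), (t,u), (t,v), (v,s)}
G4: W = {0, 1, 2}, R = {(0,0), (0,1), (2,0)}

G2

This is the axiom for a generalized confluence (Geach) condition; its first-order frame correspondent is \forall x \forall z (x R^2 z \to \exists w (xRw \wedge z R^2 w)).
G1: fails — aR²b but no w with aRw and bR²w.
G2: satisfies the condition.
G3: fails — sR²u but no w with sRw and uR²w.
G4: fails — 0R²1 but no w with 0Rw and 1R²w.
Valid on: G2.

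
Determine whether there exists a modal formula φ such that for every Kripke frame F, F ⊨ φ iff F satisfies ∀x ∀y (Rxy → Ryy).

Yes, by □(□r → r)

This is a Sahlqvist condition; the T□ axiom □(□r → r) defines it.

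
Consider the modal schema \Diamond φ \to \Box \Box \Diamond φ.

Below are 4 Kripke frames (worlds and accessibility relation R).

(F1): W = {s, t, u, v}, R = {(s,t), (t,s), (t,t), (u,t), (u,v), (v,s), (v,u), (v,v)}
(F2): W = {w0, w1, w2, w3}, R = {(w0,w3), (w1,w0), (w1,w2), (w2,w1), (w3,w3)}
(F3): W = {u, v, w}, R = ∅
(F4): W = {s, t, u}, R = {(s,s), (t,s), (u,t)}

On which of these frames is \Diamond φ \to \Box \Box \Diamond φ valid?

(F3)

Frame correspondent (Sahlqvist): \forall x \forall y \forall z ((xRy \wedge x R^2 z) \to \exists w (y = w \wedge zRw)) — i.e. a generalized confluence (Geach) condition.
(F1): fails — tRs, tR²s but no w with s=w and sRw.
(F2): fails — w1Rw0, w1R²w3 but no w with w0=w and w3Rw.
(F3): satisfies the condition.
(F4): fails — uRt, uR²s but no w with t=w and sRw.
Valid on: (F3).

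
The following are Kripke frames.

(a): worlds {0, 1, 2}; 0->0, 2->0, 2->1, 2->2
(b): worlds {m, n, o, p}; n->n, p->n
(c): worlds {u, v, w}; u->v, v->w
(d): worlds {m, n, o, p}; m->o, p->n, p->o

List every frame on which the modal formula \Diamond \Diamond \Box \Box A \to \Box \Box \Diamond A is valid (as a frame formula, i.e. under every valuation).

Frame correspondent (Sahlqvist): \forall x \forall y \forall z ((x R^2 y \wedge x R^2 z) \to \exists w (y R^2 w \wedge zRw)) — i.e. a generalized confluence (Geach) condition.
(a): fails — 2R²0, 2R²1 but no w with 0R²w and 1Rw.
(b): condition met.
(c): fails — uR²w, uR²w but no t with wR²t and wRt.
(d): condition met.

(b), (d)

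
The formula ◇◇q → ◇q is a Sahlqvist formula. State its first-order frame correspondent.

Equivalently (dual form): □q → □□q.
Suppose □q→□□q is valid. Take Rxy, Ryz and set V(q)={w : Rxw}. Then □q at x, so □□q at x, so □q at y, so q at z, i.e. Rxz.

Transitivity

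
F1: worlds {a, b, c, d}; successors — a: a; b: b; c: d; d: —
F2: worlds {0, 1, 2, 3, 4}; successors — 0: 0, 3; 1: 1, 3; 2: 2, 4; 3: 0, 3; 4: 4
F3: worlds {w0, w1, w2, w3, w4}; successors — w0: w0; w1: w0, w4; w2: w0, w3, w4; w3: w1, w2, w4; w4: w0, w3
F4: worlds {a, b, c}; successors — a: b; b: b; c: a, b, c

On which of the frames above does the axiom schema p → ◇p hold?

The schema corresponds to reflexivity: ∀x Rxx.
F1: fails — world c does not see itself.
F2: condition met.
F3: fails — world w1 does not see itself.
F4: fails — world a does not see itself.
Valid on: F2.

F2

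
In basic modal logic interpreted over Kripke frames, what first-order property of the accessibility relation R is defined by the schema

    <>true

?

Seriality

◇⊤ holds at w iff w has a successor, so frame-validity of ◇⊤ is exactly seriality. Equivalently via □p → ◇p:
Suppose □p→◇p is valid. At any x set V(p)=W. Then □p at x, so ◇p at x, so x has a successor.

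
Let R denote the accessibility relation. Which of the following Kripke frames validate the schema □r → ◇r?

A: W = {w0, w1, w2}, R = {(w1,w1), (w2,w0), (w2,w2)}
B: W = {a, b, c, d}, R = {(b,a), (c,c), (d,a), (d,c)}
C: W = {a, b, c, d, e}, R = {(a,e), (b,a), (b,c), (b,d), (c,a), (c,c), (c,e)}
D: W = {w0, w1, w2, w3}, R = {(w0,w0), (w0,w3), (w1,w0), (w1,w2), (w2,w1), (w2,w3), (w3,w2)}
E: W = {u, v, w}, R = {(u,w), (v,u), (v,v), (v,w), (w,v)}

D, E

This is the axiom for seriality; its first-order frame correspondent is ∀x ∃y Rxy.
A: fails — world w0 has no successor.
B: fails — world a has no successor.
C: fails — world d has no successor.
D: condition met.
E: condition met.
Valid on: D, E.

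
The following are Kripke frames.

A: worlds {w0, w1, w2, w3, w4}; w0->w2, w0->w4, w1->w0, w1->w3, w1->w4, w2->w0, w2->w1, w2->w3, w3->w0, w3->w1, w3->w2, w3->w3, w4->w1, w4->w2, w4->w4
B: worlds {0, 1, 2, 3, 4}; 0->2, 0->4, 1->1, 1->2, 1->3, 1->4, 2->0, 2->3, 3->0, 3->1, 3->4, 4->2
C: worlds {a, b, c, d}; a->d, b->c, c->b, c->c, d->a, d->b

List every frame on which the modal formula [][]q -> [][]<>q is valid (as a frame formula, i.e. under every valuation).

A

Frame correspondent (Sahlqvist): forall x forall z (x R^2 z -> exists w (x R^2 w & zRw)) — i.e. a generalized confluence (Geach) condition.
A: holds.
B: fails — 4R²0 but no w with 4R²w and 0Rw.
C: fails — aR²a but no w with aR²w and aRw.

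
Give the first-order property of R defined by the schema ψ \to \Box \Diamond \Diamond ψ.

This is a Sahlqvist (Geach-type) schema ◇^0□^0ψ → □^1◇^2ψ.
First-order correspondent: \forall x \forall z (xRz \to \exists w (x = w \wedge z R^2 w)).

\forall x \forall z (xRz \to \exists w (x = w \wedge z R^2 w))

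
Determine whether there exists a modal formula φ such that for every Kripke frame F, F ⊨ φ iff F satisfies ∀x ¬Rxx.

No

Any modally definable frame class is closed under surjective bounded morphisms.
The 2-cycle (worlds a,b with a→b→a) is irreflexive, and the map sending every world to a single reflexive point • is a surjective bounded morphism (forth: every edge maps to (•,•); back: every world has a successor). So any modal formula valid on the 2-cycle is also valid on the reflexive point, which is not irreflexive.
So no modal formula (or set of formulas) defines exactly the irreflexive frames.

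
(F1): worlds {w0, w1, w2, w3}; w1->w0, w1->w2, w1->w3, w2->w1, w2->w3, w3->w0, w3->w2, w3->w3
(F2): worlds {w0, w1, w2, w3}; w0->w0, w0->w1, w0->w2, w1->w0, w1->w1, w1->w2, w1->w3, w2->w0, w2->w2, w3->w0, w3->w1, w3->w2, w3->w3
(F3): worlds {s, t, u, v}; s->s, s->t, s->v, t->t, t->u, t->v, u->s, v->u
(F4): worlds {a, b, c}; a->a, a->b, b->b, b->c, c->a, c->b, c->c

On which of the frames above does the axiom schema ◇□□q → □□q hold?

This is the axiom for a generalized confluence (Geach) condition; its first-order frame correspondent is ∀x ∀y ∀z ((xRy ∧ xR²z) → ∃w (yR²w ∧ z = w)).
(F1): fails — w1Rw0, w1R²w0 but no w with w0R²w and w0=w.
(F2): fails — w0Rw2, w0R²w3 but no w with w2R²w and w3=w.
(F3): fails — sRv, sR²t but no w with vR²w and t=w.
(F4): satisfies the condition.

(F4)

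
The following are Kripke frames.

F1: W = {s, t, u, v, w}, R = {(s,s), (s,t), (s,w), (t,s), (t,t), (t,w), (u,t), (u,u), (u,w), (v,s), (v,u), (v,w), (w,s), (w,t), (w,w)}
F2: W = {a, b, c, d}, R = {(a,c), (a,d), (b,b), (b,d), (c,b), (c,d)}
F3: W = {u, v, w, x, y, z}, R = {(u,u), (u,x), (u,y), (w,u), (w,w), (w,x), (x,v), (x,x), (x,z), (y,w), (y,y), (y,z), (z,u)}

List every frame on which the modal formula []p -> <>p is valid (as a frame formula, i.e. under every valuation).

This is the axiom for seriality; its first-order frame correspondent is forall x exists y Rxy.
F1: condition met.
F2: fails — world d has no successor.
F3: fails — world v has no successor.
Valid on: F1.

F1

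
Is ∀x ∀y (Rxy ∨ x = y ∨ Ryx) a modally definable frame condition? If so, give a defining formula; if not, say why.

Modal frame validity is preserved under disjoint unions.
Take 3 disjoint single-world reflexive frames: each is trivially connected, but their disjoint union has 3 worlds with no edge between distinct components, so it is not connected.
So no modal formula (or set of formulas) defines exactly the connected frames.

No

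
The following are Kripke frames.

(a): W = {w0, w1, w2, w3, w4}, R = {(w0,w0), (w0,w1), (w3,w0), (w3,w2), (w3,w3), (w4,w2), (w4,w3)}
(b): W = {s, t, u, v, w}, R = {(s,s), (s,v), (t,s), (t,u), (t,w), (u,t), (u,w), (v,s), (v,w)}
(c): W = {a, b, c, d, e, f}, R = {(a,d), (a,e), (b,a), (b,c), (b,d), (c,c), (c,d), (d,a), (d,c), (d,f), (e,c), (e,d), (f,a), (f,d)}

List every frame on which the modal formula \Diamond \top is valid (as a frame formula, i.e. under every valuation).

The schema corresponds to seriality: \forall x \exists y Rxy.
(a): fails — world w1 has no successor.
(b): fails — world w has no successor.
(c): satisfies the condition.
Valid on: (c).

(c)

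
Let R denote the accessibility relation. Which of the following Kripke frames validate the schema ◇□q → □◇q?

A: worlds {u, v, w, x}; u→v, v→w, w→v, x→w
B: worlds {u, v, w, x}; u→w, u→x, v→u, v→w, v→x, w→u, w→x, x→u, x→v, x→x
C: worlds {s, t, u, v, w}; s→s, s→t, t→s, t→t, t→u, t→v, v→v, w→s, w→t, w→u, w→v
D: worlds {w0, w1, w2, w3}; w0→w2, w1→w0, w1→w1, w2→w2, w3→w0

This is the axiom for convergence; its first-order frame correspondent is ∀x ∀y ∀z (Rxy ∧ Rxz → ∃w (Ryw ∧ Rzw)).
A: holds.
B: holds.
C: fails — Rtv and Rts but v and s have no common successor.
D: fails — Rw1w1 and Rw1w0 but w1 and w0 have no common successor.
Valid on: A, B.

A, B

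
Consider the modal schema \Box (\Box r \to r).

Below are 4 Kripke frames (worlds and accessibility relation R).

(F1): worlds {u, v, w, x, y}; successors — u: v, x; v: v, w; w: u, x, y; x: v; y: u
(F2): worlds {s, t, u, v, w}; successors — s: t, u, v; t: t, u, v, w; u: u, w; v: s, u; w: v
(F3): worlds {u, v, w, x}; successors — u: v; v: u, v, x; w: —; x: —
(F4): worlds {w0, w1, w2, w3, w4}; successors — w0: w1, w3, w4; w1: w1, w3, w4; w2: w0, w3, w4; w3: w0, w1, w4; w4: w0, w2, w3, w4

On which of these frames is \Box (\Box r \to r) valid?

The schema corresponds to shift-reflexivity: \forall x \forall y (Rxy \to Ryy).
(F1): fails — Rwu but not Ruu.
(F2): fails — Rtv but not Rvv.
(F3): fails — Rvu but not Ruu.
(F4): fails — Rw1w3 but not Rw3w3.
Valid on no frame.

none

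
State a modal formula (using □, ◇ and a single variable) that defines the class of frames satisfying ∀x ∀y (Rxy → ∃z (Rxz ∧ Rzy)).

A defining formula is □□p → □p (the C4 axiom).
Suppose □□p→□p is valid. Take Rxy and set V(p)={w : xR²w}. Then □□p at x, so □p at x, so p at y, i.e. ∃z(Rxz∧Rzy).

□□p → □p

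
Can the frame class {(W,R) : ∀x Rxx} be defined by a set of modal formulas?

Definable; □p → p defines it

The condition is reflexivity. A defining modal formula is □p → p.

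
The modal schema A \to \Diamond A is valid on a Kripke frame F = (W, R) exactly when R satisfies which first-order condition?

reflexivity: \forall x Rxx

This is frame-equivalent to □A → A (substitute ¬A for A and contrapose).
Suppose □A→A is valid. At any x set V(A)={w : Rxw}. Then □A holds at x, so A holds at x, i.e. Rxx.
Conversely, any frame satisfying \forall x Rxx validates the schema.
So the correspondent is reflexivity.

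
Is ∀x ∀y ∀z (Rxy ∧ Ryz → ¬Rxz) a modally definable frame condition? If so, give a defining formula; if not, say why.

Modal frame validity is preserved under surjective bounded morphisms.
The 7-cycle (worlds a,b,c,d,e,f,g with a→b→c→d→e→f→g→a) is intransitive. Mapping every world to a single reflexive point • is a surjective bounded morphism; the reflexive point is not intransitive (R••∧R•• but R••).
So the class is not modally definable.

No — not modally definable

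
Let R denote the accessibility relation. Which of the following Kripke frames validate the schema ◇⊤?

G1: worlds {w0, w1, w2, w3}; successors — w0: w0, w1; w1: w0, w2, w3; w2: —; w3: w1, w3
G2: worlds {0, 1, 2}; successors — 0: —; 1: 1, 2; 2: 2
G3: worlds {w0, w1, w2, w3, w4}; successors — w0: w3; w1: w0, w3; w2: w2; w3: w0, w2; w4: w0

G3

This is the axiom for seriality; its first-order frame correspondent is ∀x ∃y Rxy.
G1: fails — world w2 has no successor.
G2: fails — world 0 has no successor.
G3: holds.
Valid on: G3.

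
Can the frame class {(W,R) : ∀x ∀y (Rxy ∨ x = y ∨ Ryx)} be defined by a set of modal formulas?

If a class were modally definable it would be closed under disjoint unions (Goldblatt–Thomason).
Take 3 disjoint single-world reflexive frames: each is trivially connected, but their disjoint union has 3 worlds with no edge between distinct components, so it is not connected.
So the class is not modally definable.

Not modally definable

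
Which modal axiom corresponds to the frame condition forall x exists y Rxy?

A defining formula is □q → ◇q (the D axiom).
Suppose □q→◇q is valid. At any x set V(q)=W. Then □q at x, so ◇q at x, so x has a successor.

□q → ◇q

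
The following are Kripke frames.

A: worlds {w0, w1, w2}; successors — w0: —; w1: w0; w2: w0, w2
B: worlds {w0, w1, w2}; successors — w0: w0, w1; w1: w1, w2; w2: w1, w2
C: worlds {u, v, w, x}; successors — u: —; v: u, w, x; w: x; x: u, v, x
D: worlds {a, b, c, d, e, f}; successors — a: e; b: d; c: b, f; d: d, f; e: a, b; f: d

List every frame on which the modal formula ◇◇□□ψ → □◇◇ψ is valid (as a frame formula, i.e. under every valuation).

B

Frame correspondent (Sahlqvist): ∀x ∀y ∀z ((xR²y ∧ xRz) → ∃w (yR²w ∧ zR²w)) — i.e. a generalized confluence (Geach) condition.
A: fails — w2R²w0, w2Rw0 but no w with w0R²w and w0R²w.
B: holds.
C: fails — vR²u, vRu but no t with uR²t and uR²t.
D: fails — aR²a, aRe but no w with aR²w and eR²w.
Valid on: B.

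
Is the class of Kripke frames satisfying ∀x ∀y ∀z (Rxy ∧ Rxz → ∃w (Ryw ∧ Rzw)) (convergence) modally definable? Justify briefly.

Definable; ◇□q → □◇q defines it

Yes: it is convergence, defined by the .2 schema ◇□q → □◇q.
Suppose ◇□q→□◇q is valid. Take Rxy, Rxz and set V(q)={w : Ryw}. Then □q at y so ◇□q at x, so □◇q at x, so ◇q at z, giving w with Rzw and Ryw.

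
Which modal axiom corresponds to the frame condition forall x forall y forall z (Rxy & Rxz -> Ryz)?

This is the Euclidean property; the standard corresponding axiom is 5: ◇p → □◇p.
Suppose ◇p→□◇p is valid. Take Rxy, Rxz and set V(p)={y}. Then ◇p at x, so □◇p at x, so ◇p at z, so some w with Rzw has p; w=y, i.e. Rzy. By symmetry of the argument, Ryz.

◇p → □◇p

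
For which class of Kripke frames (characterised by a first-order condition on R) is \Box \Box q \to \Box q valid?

This is the C4 axiom.
It corresponds to density: \forall x \forall y (Rxy \to \exists z (Rxz \wedge Rzy)).

density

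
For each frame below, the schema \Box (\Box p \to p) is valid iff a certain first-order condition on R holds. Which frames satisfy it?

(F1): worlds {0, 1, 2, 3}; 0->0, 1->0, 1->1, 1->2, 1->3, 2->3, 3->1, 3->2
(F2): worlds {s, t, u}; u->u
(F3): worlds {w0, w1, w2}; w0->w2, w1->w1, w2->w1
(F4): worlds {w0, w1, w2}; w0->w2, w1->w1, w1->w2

(F2)

This is the axiom for shift-reflexivity; its first-order frame correspondent is \forall x \forall y (Rxy \to Ryy).
(F1): fails — R32 but not R22.
(F2): satisfies the condition.
(F3): fails — Rw0w2 but not Rw2w2.
(F4): fails — Rw1w2 but not Rw2w2.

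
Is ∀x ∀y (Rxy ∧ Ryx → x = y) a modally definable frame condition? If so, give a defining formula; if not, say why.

If a class were modally definable it would be closed under surjective bounded morphisms (Goldblatt–Thomason).
The 6-cycle (worlds 0,1,2,3,4,5 with 0→1→2→3→4→5→0) is antisymmetric. Sending even-indexed worlds to • and odd-indexed worlds to ∘ is a surjective bounded morphism onto the two-world frame with •↔∘, which is not antisymmetric.
Hence antisymmetry is not modally definable.

No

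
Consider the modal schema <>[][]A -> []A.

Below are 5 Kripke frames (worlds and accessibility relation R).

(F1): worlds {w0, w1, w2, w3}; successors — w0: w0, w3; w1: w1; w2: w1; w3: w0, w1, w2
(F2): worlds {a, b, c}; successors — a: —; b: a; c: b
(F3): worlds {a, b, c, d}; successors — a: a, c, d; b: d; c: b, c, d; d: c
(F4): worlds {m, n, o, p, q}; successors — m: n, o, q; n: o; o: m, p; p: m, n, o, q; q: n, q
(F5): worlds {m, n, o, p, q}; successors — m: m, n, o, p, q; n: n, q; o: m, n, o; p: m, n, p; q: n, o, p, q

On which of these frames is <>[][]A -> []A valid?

Frame correspondent (Sahlqvist): forall x forall y forall z ((xRy & xRz) -> exists w (y R^2 w & z = w)) — i.e. a generalized confluence (Geach) condition.
(F1): fails — w3Rw1, w3Rw0 but no w with w1R²w and w0=w.
(F2): fails — bRa, bRa but no w with aR²w and a=w.
(F3): fails — aRc, aRa but no w with cR²w and a=w.
(F4): fails — mRn, mRn but no w with nR²w and n=w.
(F5): fails — mRn, mRm but no w with nR²w and m=w.

none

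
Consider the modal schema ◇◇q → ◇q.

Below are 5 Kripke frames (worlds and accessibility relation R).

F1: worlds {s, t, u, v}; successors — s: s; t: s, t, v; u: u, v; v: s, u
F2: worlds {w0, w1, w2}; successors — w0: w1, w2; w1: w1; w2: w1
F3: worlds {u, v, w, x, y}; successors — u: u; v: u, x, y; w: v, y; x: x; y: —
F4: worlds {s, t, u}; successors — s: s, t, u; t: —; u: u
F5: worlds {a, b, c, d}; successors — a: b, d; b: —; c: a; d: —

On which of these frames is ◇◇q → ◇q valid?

Frame correspondent (Sahlqvist): ∀x ∀y (xR²y → ∃w (y = w ∧ xRw)) — i.e. a generalized confluence (Geach) condition.
F1: fails — tR²u but no w with u=w and tRw.
F2: condition met.
F3: fails — wR²u but no t with u=t and wRt.
F4: condition met.
F5: fails — cR²b but no w with b=w and cRw.

F2, F4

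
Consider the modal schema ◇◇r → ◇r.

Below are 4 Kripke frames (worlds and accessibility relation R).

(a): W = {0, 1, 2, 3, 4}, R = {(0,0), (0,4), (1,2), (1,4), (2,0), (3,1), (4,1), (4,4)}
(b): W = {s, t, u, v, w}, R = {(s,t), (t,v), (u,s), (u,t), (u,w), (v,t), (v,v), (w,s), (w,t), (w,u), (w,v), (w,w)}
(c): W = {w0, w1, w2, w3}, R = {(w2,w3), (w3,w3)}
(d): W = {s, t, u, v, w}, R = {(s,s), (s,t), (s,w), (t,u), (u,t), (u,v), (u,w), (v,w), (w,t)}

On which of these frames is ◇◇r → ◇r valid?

This is the axiom for transitivity; its first-order frame correspondent is ∀x ∀y ∀z (Rxy ∧ Ryz → Rxz).
(a): fails — R31 and R12 but not R32.
(b): fails — Ruw and Rwu but not Ruu.
(c): holds.
(d): fails — Rwt and Rtu but not Rwu.
Valid on: (c).

(c)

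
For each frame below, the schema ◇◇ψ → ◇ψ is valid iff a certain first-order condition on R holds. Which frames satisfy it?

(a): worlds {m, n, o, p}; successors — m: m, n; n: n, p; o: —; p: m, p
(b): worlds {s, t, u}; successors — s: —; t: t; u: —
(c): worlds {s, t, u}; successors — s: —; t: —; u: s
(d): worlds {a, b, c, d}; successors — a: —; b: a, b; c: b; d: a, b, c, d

This is the axiom for transitivity; its first-order frame correspondent is ∀x ∀y ∀z (Rxy ∧ Ryz → Rxz).
(a): fails — Rpm and Rmn but not Rpn.
(b): satisfies the condition.
(c): satisfies the condition.
(d): fails — Rcb and Rba but not Rca.

(b), (c)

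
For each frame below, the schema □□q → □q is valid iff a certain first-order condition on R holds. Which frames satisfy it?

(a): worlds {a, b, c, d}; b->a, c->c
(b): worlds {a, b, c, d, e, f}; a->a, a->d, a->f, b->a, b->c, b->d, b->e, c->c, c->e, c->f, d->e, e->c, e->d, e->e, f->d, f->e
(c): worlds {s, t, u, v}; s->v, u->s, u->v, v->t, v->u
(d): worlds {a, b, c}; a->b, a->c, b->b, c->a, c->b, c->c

This is the axiom for density; its first-order frame correspondent is ∀x ∀y (Rxy → ∃z (Rxz ∧ Rzy)).
(a): fails — Rba but no z with Rbz and Rza.
(b): holds.
(c): fails — Rus but no z with Ruz and Rzs.
(d): holds.

(b), (d)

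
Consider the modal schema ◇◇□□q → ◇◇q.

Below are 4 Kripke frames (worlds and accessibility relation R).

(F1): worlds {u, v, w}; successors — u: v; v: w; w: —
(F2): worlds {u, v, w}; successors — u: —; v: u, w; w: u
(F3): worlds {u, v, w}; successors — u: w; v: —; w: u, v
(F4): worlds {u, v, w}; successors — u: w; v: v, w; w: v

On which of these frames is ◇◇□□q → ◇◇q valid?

Frame correspondent (Sahlqvist): ∀x ∀y (xR²y → ∃w (yR²w ∧ xR²w)) — i.e. a generalized confluence (Geach) condition.
(F1): fails — uR²w but no t with wR²t and uR²t.
(F2): fails — vR²u but no t with uR²t and vR²t.
(F3): fails — uR²v but no t with vR²t and uR²t.
(F4): ✓.

(F4)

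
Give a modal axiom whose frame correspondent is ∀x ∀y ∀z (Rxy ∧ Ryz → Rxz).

The condition is transitivity. The 4 schema □p → □□p defines it.
Suppose □p→□□p is valid. Take Rxy, Ryz and set V(p)={w : Rxw}. Then □p at x, so □□p at x, so □p at y, so p at z, i.e. Rxz.

□p → □□p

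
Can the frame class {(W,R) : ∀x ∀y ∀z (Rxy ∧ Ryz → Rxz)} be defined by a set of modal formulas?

Definable; □q → □□q defines it

The condition is transitivity. A defining modal formula is □q → □□q.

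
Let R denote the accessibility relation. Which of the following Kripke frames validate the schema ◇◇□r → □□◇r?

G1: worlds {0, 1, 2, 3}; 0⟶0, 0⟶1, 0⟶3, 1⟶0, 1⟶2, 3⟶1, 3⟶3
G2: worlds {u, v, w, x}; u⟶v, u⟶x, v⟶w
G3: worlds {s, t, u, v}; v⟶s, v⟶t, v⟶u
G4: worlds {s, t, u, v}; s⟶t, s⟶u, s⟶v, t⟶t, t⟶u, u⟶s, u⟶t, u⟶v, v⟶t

G3, G4

The schema corresponds to a generalized confluence (Geach) condition: ∀x ∀y ∀z ((xR²y ∧ xR²z) → ∃w (yRw ∧ zRw)).
G1: fails — 0R²0, 0R²2 but no w with 0Rw and 2Rw.
G2: fails — uR²w, uR²w but no t with wRt and wRt.
G3: ✓.
G4: ✓.
Valid on: G3, G4.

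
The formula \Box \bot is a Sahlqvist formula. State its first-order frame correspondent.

□⊥ is valid iff no world has any successor (otherwise □⊥ fails at any world with one).

emptiness of R: \forall x \forall y \neg Rxy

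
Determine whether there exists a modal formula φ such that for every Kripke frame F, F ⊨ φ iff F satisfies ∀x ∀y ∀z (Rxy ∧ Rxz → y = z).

Definable; ◇r → □r defines it

The condition is partial functionality. A defining modal formula is ◇r → □r.
Suppose ◇r→□r is valid. Take Rxy, Rxz and set V(r)={y}. Then ◇r at x, so □r at x, so r at z, i.e. z=y.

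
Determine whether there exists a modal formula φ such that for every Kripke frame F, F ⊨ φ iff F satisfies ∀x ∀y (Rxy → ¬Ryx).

Any modally definable frame class is closed under surjective bounded morphisms.
The 4-cycle (worlds s,t,u,v with s→t→u→v→s) is asymmetric. Mapping every world to a single reflexive point • is a surjective bounded morphism, and the reflexive point is not asymmetric (R•• but asymmetry requires ¬R••).
So the class is not modally definable.

Not definable by any modal formula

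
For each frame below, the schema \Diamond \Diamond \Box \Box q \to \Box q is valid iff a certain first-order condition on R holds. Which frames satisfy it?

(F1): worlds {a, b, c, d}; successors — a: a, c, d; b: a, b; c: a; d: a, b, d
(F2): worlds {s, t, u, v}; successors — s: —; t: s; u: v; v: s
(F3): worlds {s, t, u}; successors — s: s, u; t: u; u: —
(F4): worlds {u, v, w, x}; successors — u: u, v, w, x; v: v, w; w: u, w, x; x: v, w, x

(F4)

The schema corresponds to a generalized confluence (Geach) condition: \forall x \forall y \forall z ((x R^2 y \wedge xRz) \to \exists w (y R^2 w \wedge z = w)).
(F1): fails — bR²c, bRb but no w with cR²w and b=w.
(F2): fails — uR²s, uRv but no w with sR²w and v=w.
(F3): fails — sR²u, sRs but no w with uR²w and s=w.
(F4): ✓.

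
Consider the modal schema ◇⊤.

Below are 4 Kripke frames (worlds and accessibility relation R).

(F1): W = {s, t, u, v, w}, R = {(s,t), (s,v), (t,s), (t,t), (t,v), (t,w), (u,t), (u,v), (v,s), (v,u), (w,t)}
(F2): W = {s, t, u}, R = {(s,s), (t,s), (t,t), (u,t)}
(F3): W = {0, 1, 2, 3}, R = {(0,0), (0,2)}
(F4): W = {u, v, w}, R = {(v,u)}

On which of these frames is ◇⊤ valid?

Frame correspondent (Sahlqvist): ∀x ∃y Rxy — i.e. seriality.
(F1): satisfies the condition.
(F2): satisfies the condition.
(F3): fails — world 1 has no successor.
(F4): fails — world u has no successor.

(F1), (F2)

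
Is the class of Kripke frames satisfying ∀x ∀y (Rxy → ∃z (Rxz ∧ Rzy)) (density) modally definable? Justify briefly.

Yes: it is density, defined by the C4 schema □□q → □q.
Suppose □□q→□q is valid. Take Rxy and set V(q)={w : xR²w}. Then □□q at x, so □q at x, so q at y, i.e. ∃z(Rxz∧Rzy).

Definable; □□q → □q defines it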